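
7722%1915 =62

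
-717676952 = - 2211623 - 715465329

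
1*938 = 938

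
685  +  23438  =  24123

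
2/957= 2/957 = 0.00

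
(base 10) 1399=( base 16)577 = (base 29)1J7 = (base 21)33D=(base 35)14y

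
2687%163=79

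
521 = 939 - 418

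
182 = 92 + 90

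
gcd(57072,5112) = 24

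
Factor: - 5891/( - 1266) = 2^(-1)*3^(  -  1)*43^1*137^1 *211^(  -  1) 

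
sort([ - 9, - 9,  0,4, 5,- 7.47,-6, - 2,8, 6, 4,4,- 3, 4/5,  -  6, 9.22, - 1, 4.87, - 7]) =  [ - 9, - 9,  -  7.47, - 7, - 6 ,-6, - 3, - 2 , - 1,0, 4/5,4, 4, 4, 4.87, 5, 6, 8,9.22] 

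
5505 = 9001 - 3496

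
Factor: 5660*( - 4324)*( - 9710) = 2^5*5^2*23^1*47^1 * 283^1*971^1=237640986400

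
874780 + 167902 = 1042682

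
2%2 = 0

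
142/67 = 2+8/67 = 2.12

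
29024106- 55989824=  - 26965718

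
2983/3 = 2983/3 =994.33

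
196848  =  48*4101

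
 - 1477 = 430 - 1907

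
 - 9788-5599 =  - 15387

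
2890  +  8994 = 11884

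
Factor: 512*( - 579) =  - 2^9 * 3^1 * 193^1  =  - 296448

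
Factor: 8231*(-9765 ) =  - 80375715= -3^2*5^1*7^1*31^1 * 8231^1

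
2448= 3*816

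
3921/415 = 9 +186/415 = 9.45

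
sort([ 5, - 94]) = [ - 94,5 ]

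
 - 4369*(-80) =349520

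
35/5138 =5/734 = 0.01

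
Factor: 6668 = 2^2*1667^1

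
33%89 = 33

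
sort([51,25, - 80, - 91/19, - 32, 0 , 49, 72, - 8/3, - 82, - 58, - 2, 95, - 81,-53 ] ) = [ -82,  -  81  , - 80, - 58, - 53, - 32 ,  -  91/19, - 8/3, - 2, 0,  25,  49, 51,72,  95]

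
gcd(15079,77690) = 17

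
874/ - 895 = - 1+21/895  =  - 0.98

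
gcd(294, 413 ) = 7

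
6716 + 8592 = 15308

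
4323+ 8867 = 13190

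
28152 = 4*7038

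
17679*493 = 8715747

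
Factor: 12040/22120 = 43^1*79^ ( - 1) =43/79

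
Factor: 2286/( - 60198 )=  - 3^1*79^(  -  1)=- 3/79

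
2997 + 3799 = 6796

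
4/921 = 4/921  =  0.00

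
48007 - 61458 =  - 13451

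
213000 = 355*600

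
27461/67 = 409 + 58/67 = 409.87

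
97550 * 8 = 780400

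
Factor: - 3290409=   -  3^3*121867^1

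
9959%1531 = 773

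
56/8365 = 8/1195 = 0.01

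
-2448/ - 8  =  306/1 = 306.00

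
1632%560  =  512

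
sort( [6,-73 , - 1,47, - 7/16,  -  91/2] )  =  [ - 73,-91/2, - 1, - 7/16,6, 47]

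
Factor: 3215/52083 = 3^( - 4)*5^1 = 5/81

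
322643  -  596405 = -273762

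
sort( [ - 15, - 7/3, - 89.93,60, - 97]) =[ - 97  , - 89.93,  -  15, - 7/3, 60 ] 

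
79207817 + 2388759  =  81596576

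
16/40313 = 16/40313 = 0.00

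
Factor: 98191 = 149^1 * 659^1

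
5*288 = 1440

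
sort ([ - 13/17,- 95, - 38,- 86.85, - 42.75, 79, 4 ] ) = [ - 95, - 86.85, - 42.75, - 38, - 13/17,4, 79 ] 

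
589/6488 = 589/6488 = 0.09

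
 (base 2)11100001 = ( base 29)7m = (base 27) 89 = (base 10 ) 225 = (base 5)1400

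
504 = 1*504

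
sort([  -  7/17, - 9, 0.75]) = [ - 9, - 7/17, 0.75]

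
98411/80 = 98411/80 = 1230.14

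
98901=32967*3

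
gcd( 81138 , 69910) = 2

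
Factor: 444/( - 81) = - 148/27= - 2^2*3^( - 3)*37^1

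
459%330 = 129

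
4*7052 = 28208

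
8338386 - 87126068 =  - 78787682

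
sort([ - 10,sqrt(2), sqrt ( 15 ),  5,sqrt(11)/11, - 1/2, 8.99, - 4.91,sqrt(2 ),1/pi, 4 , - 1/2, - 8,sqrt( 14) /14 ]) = [ - 10, - 8, - 4.91, - 1/2, - 1/2,sqrt( 14) /14,sqrt(11)/11, 1/pi, sqrt (2),sqrt(2),sqrt( 15),4, 5, 8.99]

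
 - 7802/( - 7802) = 1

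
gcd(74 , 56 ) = 2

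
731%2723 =731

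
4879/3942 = 4879/3942= 1.24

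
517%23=11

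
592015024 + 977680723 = 1569695747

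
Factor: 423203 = 11^1 * 79^1 * 487^1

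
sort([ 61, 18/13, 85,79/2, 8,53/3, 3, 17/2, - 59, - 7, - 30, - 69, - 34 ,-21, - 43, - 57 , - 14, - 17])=[ -69, - 59, - 57, - 43,  -  34 , - 30, - 21, - 17, - 14 , -7 , 18/13,3, 8,17/2,53/3, 79/2, 61,85 ] 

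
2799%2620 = 179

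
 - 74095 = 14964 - 89059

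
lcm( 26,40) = 520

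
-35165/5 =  -7033 = - 7033.00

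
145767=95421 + 50346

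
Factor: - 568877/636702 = -2^( - 1)*3^( - 1 )*11^(-2 )*877^(  -  1)*568877^1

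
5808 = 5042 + 766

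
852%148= 112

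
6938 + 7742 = 14680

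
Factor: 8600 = 2^3*5^2*43^1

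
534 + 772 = 1306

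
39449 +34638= 74087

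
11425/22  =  519 + 7/22= 519.32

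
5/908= 5/908 = 0.01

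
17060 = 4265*4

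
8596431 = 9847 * 873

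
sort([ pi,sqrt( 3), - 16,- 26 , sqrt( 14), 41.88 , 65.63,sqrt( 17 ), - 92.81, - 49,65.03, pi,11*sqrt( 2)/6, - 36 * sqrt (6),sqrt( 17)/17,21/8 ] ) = [  -  92.81,-36*sqrt(6), - 49 , - 26, - 16,sqrt ( 17)/17,sqrt( 3),11*sqrt( 2 )/6,21/8,pi, pi , sqrt( 14),sqrt( 17), 41.88, 65.03,65.63]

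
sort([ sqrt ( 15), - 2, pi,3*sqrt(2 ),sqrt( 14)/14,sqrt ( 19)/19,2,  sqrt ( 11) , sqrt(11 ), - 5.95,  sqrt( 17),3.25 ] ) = [-5.95,-2, sqrt ( 19)/19, sqrt(14)/14,2,pi,3.25, sqrt(11), sqrt ( 11),sqrt( 15),sqrt(17 ), 3*sqrt (2)]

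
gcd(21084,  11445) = 21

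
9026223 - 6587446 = 2438777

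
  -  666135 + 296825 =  - 369310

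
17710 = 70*253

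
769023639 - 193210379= 575813260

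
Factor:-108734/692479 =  - 2^1*263^ ( - 1 ) * 2633^( - 1)*54367^1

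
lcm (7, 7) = 7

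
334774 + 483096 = 817870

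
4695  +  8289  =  12984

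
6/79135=6/79135 = 0.00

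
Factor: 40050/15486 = 3^1 *5^2*29^(  -  1 ) = 75/29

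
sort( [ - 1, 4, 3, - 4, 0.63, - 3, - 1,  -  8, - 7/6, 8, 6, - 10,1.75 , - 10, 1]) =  [ - 10, - 10, - 8, - 4, - 3, - 7/6, - 1 , - 1, 0.63,1,1.75 , 3,4,  6,8] 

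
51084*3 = 153252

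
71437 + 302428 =373865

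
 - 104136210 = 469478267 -573614477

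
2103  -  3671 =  - 1568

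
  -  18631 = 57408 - 76039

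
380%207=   173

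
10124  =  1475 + 8649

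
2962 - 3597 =  -  635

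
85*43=3655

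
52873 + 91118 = 143991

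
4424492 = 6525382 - 2100890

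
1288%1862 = 1288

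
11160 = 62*180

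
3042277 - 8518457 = -5476180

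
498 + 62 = 560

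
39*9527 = 371553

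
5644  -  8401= -2757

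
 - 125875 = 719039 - 844914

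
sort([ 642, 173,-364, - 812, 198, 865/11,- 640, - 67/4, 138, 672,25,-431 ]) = [ - 812, - 640, - 431,-364, - 67/4,25,  865/11,  138, 173,  198, 642,672]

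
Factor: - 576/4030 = -2^5*3^2*5^( - 1)*13^( - 1)*31^ (-1)=- 288/2015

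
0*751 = 0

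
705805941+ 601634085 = 1307440026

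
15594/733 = 21 + 201/733 =21.27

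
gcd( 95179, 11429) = 1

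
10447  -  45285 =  -34838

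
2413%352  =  301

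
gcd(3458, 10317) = 19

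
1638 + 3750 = 5388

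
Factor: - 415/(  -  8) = 2^( - 3 )*5^1*83^1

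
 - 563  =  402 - 965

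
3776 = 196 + 3580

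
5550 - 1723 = 3827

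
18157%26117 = 18157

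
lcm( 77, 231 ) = 231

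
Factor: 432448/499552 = 58/67 = 2^1*29^1*67^( - 1)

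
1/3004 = 1/3004= 0.00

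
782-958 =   -  176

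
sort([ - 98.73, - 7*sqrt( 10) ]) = [ -98.73, - 7 * sqrt( 10) ]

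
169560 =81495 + 88065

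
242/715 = 22/65 = 0.34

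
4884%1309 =957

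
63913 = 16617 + 47296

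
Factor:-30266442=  - 2^1*3^2*1681469^1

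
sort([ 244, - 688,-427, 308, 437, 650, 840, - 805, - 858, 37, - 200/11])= [-858, - 805, - 688, - 427, - 200/11 , 37 , 244, 308, 437,650,840]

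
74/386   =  37/193  =  0.19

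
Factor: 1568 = 2^5 * 7^2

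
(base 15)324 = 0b1011000101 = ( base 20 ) 1F9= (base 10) 709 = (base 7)2032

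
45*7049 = 317205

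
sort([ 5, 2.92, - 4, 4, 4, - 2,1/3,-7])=[ - 7,  -  4,  -  2, 1/3, 2.92, 4, 4 , 5]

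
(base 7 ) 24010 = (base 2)1100000100101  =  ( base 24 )AHD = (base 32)615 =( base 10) 6181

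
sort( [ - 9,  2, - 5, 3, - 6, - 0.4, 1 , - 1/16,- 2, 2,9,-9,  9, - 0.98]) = [-9,  -  9, - 6 , - 5, - 2, - 0.98, - 0.4, - 1/16, 1, 2,2, 3, 9 , 9]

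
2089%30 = 19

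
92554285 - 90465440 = 2088845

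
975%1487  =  975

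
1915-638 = 1277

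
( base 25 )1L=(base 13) 37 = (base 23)20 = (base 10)46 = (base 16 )2E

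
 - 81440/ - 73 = 81440/73 = 1115.62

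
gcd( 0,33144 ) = 33144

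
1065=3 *355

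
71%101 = 71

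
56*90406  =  5062736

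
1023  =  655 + 368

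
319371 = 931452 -612081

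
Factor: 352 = 2^5*11^1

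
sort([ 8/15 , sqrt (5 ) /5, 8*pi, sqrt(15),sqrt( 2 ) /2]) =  [ sqrt( 5 ) /5, 8/15, sqrt( 2)/2, sqrt( 15),8*pi]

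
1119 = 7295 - 6176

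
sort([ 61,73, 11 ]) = [11 , 61,  73 ]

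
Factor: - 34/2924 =- 1/86= -2^(-1 ) * 43^( - 1)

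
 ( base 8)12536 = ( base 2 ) 1010101011110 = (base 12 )31BA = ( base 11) 4123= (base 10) 5470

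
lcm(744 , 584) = 54312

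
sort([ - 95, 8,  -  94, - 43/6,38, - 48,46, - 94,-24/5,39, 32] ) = [-95, - 94,-94, - 48, - 43/6,  -  24/5,  8, 32,38 , 39,46]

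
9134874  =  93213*98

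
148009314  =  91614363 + 56394951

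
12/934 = 6/467 = 0.01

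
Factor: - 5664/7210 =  - 2832/3605 = - 2^4* 3^1*5^( - 1) * 7^(-1)*59^1 * 103^(-1 )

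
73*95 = 6935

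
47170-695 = 46475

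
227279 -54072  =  173207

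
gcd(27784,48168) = 8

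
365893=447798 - 81905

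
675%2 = 1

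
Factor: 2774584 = 2^3*73^1*4751^1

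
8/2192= 1/274=0.00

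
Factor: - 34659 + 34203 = - 2^3 * 3^1 * 19^1 = -456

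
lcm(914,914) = 914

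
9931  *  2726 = 27071906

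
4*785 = 3140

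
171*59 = 10089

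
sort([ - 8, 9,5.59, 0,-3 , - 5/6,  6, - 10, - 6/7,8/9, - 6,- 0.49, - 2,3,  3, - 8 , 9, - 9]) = [ - 10  , - 9, - 8, - 8,  -  6,-3, -2, - 6/7, - 5/6,-0.49, 0,8/9 , 3, 3, 5.59,6 , 9,9 ]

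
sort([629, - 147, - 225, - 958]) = [  -  958,-225 ,- 147, 629 ] 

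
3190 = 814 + 2376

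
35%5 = 0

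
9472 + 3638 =13110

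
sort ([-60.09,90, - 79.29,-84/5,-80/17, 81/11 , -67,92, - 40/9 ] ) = [ - 79.29,-67, - 60.09,-84/5,-80/17, - 40/9,81/11, 90,92] 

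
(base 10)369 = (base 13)225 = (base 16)171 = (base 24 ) f9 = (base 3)111200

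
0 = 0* 7299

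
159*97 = 15423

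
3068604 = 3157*972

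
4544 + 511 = 5055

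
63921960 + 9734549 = 73656509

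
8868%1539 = 1173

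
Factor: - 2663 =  - 2663^1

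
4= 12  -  8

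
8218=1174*7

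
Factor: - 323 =  -  17^1 * 19^1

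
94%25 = 19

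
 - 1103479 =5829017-6932496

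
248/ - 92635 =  - 248/92635 = - 0.00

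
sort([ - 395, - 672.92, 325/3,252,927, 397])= [-672.92 , - 395,325/3, 252 , 397, 927 ]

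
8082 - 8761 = - 679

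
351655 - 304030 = 47625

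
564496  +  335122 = 899618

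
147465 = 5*29493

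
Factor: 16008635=5^1*3201727^1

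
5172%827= 210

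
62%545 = 62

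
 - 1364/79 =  - 1364/79= - 17.27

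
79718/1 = 79718 = 79718.00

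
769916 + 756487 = 1526403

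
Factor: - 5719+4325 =  -  1394 = - 2^1*17^1 * 41^1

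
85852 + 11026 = 96878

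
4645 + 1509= 6154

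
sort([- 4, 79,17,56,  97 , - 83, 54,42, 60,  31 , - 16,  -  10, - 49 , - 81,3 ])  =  [ - 83,- 81, - 49, - 16,-10,  -  4,3,  17,31, 42,54,56, 60,79,  97 ] 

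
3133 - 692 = 2441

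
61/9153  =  61/9153 = 0.01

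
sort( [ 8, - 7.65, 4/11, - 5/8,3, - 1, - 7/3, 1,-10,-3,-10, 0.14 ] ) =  [-10, - 10, - 7.65, - 3, - 7/3, - 1, - 5/8, 0.14,4/11, 1, 3, 8 ] 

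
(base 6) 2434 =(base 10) 598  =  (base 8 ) 1126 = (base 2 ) 1001010110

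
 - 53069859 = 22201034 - 75270893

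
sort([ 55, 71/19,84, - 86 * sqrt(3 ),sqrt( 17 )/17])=[ - 86*sqrt( 3),sqrt( 17)/17,  71/19, 55,84 ] 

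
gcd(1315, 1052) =263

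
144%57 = 30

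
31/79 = 31/79 = 0.39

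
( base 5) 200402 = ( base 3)22201021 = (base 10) 6352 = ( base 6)45224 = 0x18d0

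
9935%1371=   338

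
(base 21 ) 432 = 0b11100100101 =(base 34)1jr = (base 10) 1829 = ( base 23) 3AC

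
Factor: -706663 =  - 37^1*71^1*269^1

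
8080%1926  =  376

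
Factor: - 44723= - 7^1*6389^1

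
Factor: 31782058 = 2^1*7^1 * 11^1*47^1 * 4391^1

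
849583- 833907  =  15676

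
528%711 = 528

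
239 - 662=-423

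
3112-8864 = -5752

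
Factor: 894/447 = 2 = 2^1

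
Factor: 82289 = 19^1* 61^1*71^1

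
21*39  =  819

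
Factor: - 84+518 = 2^1*7^1*31^1 = 434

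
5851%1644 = 919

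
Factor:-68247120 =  - 2^4 * 3^1 * 5^1*31^1 * 9173^1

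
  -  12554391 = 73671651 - 86226042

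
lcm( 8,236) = 472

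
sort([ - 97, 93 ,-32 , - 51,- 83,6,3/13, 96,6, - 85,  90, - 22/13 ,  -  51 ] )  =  [-97, - 85, - 83, - 51,-51, - 32 ,-22/13, 3/13,  6,6, 90, 93,96]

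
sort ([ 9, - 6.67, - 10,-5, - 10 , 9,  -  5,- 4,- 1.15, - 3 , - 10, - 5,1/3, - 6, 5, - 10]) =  [ - 10, - 10, -10, - 10, - 6.67,  -  6, - 5,-5 , -5, - 4, - 3,-1.15,1/3,  5,9,9 ]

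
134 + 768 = 902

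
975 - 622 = 353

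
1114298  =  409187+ 705111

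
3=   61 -58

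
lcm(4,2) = 4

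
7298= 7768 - 470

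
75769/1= 75769 = 75769.00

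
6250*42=262500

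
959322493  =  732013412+227309081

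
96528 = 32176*3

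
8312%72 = 32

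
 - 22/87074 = -11/43537 = -0.00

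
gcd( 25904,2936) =8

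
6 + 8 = 14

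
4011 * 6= 24066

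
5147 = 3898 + 1249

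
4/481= 4/481 = 0.01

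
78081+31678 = 109759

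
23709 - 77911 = - 54202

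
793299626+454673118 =1247972744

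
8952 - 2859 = 6093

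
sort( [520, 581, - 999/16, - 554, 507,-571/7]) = [-554, - 571/7, - 999/16,507,520, 581] 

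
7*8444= 59108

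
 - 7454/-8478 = 3727/4239= 0.88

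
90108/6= 15018 = 15018.00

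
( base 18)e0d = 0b1000111000101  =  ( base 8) 10705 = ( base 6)33021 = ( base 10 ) 4549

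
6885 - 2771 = 4114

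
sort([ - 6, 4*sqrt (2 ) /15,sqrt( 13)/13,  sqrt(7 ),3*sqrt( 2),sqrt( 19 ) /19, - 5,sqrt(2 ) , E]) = [- 6, - 5,  sqrt( 19)/19,sqrt(13)/13 , 4 * sqrt(2)/15,sqrt(2 ),sqrt( 7 ), E,3  *sqrt(2 )]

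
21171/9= 2352+ 1/3  =  2352.33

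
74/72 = 1+1/36=1.03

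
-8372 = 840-9212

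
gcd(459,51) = 51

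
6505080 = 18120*359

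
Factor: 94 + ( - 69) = 5^2 = 25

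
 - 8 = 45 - 53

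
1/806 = 1/806 =0.00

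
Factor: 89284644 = 2^2 * 3^2*157^1*15797^1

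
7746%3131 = 1484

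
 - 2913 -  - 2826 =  - 87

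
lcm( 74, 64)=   2368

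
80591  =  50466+30125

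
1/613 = 1/613 = 0.00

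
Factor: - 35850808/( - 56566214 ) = 2^2*7^1 * 257^( - 1 )*110051^ ( - 1 )*640193^1 = 17925404/28283107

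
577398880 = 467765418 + 109633462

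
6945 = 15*463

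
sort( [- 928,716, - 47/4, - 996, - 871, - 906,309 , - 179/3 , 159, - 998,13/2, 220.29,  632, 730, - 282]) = [ - 998, - 996, - 928 ,-906 , - 871, - 282, - 179/3, - 47/4, 13/2, 159 , 220.29,309, 632, 716,730] 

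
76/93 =76/93=0.82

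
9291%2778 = 957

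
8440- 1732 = 6708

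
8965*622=5576230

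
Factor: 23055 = 3^1*5^1*29^1*53^1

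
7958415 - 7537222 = 421193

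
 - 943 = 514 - 1457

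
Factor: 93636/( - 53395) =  - 2^2*3^4 * 5^( -1) *17^2*59^( - 1 )*181^(-1)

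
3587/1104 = 3 + 275/1104 = 3.25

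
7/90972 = 1/12996= 0.00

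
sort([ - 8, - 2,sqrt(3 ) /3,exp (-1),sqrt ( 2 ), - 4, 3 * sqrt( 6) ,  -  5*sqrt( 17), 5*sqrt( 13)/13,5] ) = [ - 5 * sqrt( 17), - 8,-4,- 2, exp( - 1),sqrt ( 3 ) /3,  5 *sqrt( 13 ) /13,sqrt(2), 5 , 3*sqrt(6 ) ]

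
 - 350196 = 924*( - 379 )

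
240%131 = 109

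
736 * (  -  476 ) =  - 350336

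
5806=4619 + 1187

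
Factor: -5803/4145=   -  7/5=- 5^(-1 )*7^1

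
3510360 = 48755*72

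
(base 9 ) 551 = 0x1C3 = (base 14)243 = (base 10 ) 451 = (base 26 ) h9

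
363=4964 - 4601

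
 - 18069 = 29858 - 47927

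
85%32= 21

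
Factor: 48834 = 2^1*3^2*2713^1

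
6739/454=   6739/454 =14.84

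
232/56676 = 58/14169 = 0.00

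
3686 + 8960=12646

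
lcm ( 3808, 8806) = 140896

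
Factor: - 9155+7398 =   -  7^1 * 251^1 = -1757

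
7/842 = 7/842 = 0.01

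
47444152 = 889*53368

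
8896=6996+1900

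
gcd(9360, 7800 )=1560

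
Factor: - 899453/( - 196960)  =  2^( - 5)*5^( - 1)*17^1*157^1*337^1 * 1231^( - 1)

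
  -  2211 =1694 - 3905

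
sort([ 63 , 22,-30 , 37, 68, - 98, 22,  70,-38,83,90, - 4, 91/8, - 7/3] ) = [ - 98,-38, - 30,  -  4  , - 7/3, 91/8,22 , 22, 37, 63, 68,70 , 83 , 90 ] 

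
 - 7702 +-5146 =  - 12848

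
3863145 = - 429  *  ( - 9005)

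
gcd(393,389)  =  1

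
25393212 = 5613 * 4524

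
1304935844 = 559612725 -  - 745323119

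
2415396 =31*77916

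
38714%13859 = 10996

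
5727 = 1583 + 4144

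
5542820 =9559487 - 4016667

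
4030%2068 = 1962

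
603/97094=603/97094 = 0.01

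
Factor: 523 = 523^1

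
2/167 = 2/167  =  0.01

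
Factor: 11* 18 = 2^1*3^2*11^1 = 198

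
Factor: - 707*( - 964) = 2^2*7^1 * 101^1*241^1 = 681548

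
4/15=4/15= 0.27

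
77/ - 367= - 1 + 290/367 = -0.21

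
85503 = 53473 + 32030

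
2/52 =1/26= 0.04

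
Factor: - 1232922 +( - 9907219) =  - 11140141 = - 11140141^1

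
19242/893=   19242/893 = 21.55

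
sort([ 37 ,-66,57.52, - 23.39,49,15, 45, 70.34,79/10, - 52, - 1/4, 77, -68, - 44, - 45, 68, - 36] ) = [-68,-66, - 52, - 45,-44, -36 , -23.39,-1/4,79/10 , 15,37,45,49,57.52,68,70.34,77]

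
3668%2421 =1247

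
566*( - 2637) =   -  1492542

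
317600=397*800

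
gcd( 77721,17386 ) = 1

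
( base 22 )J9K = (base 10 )9414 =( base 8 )22306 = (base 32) 966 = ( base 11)7089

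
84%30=24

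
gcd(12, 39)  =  3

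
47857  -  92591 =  - 44734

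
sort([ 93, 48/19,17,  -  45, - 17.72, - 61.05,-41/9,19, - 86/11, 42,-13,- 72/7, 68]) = [-61.05,  -  45,- 17.72, - 13, - 72/7,- 86/11,-41/9, 48/19,17,19, 42,68,93]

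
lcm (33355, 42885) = 300195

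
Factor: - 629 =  - 17^1 *37^1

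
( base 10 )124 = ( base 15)84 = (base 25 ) 4o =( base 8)174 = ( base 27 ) 4G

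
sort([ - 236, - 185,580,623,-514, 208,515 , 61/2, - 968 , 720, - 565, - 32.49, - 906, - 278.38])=[ - 968, - 906,-565, - 514, - 278.38, - 236,-185, - 32.49, 61/2, 208,515,580,623, 720]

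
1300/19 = 68+ 8/19 = 68.42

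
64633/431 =64633/431 = 149.96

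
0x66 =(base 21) 4I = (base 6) 250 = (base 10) 102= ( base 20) 52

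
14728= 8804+5924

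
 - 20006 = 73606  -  93612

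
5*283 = 1415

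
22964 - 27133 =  - 4169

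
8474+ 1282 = 9756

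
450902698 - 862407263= - 411504565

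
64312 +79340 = 143652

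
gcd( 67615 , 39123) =1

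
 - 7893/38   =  -7893/38 =- 207.71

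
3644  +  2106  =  5750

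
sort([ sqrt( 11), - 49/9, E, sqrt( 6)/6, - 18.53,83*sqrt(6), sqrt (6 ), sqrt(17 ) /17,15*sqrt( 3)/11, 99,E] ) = [-18.53, - 49/9, sqrt(17) /17,sqrt( 6) /6, 15*sqrt(3) /11,sqrt( 6), E,E, sqrt(11 ), 99, 83*sqrt( 6)] 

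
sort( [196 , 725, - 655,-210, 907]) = [ - 655, - 210, 196, 725 , 907]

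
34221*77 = 2635017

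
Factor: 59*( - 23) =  - 23^1*59^1 = - 1357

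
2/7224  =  1/3612 = 0.00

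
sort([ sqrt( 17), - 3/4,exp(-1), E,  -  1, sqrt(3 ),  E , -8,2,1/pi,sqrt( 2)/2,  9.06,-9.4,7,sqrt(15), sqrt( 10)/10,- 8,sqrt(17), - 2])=[- 9.4, - 8 , - 8, -2, - 1, - 3/4,sqrt(10)/10,1/pi, exp( - 1),sqrt( 2)/2, sqrt( 3 ), 2,E,E,sqrt ( 15 ), sqrt ( 17),sqrt( 17),7,  9.06]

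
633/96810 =211/32270 = 0.01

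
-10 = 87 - 97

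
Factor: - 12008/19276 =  - 2^1*19^1*61^(-1 ) = - 38/61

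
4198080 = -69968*( - 60 ) 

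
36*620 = 22320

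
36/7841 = 36/7841 = 0.00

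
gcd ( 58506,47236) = 98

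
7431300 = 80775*92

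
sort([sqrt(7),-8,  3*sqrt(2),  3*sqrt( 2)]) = [-8, sqrt( 7 ) , 3*sqrt(2 ) , 3*sqrt( 2 ) ] 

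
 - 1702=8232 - 9934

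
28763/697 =41+186/697 =41.27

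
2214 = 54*41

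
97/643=97/643 = 0.15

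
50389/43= 50389/43 = 1171.84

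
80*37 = 2960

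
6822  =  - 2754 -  - 9576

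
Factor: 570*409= 233130 = 2^1 * 3^1* 5^1*19^1*409^1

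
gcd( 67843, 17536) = 1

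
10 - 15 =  - 5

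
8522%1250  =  1022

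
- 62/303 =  - 62/303 = - 0.20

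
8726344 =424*20581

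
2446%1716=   730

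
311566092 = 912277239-600711147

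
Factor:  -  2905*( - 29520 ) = 85755600 = 2^4*3^2*5^2*7^1*41^1*83^1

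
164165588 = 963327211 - 799161623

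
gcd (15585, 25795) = 5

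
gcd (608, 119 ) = 1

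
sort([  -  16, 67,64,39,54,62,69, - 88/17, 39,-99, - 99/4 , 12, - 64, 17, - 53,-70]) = [ - 99, - 70, - 64, - 53,- 99/4, -16, - 88/17, 12, 17,39,39 , 54,62,64,67,69 ] 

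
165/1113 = 55/371 = 0.15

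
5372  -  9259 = -3887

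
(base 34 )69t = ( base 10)7271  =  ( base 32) 737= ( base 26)ajh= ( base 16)1c67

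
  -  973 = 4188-5161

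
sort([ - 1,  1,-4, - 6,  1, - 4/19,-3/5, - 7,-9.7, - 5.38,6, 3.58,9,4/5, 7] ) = [ - 9.7, - 7, - 6 , - 5.38,-4 ,-1, - 3/5,-4/19, 4/5, 1, 1, 3.58, 6,7, 9 ]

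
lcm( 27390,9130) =27390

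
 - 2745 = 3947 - 6692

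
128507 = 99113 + 29394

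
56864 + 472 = 57336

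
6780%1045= 510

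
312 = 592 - 280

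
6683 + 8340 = 15023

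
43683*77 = 3363591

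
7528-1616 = 5912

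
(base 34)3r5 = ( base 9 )6018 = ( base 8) 10447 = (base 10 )4391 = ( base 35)3kg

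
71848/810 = 88 + 284/405 = 88.70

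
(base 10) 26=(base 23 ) 13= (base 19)17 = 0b11010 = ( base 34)Q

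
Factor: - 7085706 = - 2^1*3^1*1180951^1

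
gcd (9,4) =1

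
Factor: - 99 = -3^2*11^1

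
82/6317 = 82/6317 = 0.01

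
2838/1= 2838 = 2838.00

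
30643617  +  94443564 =125087181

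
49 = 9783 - 9734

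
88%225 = 88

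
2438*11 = 26818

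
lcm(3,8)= 24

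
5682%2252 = 1178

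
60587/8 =60587/8 = 7573.38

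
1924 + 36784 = 38708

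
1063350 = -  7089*(-150 )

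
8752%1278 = 1084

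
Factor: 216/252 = 6/7 = 2^1*3^1*7^ ( - 1)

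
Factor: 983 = 983^1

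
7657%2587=2483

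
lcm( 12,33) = 132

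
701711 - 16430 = 685281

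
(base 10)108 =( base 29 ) 3L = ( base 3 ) 11000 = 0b1101100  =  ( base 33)39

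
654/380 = 1+137/190= 1.72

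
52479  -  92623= -40144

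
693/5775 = 3/25=0.12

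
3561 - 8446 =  - 4885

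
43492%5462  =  5258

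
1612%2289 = 1612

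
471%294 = 177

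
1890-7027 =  - 5137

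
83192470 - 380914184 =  - 297721714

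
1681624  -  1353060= 328564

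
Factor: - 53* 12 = -2^2 * 3^1 * 53^1=-636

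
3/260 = 3/260 = 0.01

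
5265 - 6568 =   -  1303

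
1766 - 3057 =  - 1291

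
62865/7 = 62865/7 = 8980.71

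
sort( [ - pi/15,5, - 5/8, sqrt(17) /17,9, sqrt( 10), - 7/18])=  [ - 5/8 , - 7/18,-pi/15, sqrt( 17 ) /17, sqrt( 10), 5,9 ] 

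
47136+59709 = 106845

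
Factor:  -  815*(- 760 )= 619400= 2^3*5^2*19^1*163^1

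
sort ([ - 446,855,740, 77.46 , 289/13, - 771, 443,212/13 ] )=[ - 771, - 446,212/13,289/13, 77.46,443,740,855 ] 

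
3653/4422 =3653/4422  =  0.83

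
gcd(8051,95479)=1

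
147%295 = 147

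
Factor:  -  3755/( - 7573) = 5^1*751^1*7573^(  -  1 )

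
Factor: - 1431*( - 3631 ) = 5195961  =  3^3*53^1*3631^1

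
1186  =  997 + 189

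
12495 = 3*4165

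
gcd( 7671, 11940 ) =3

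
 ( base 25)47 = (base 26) 43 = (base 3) 10222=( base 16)6b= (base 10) 107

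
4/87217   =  4/87217 = 0.00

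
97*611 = 59267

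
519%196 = 127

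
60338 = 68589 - 8251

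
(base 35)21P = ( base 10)2510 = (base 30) 2nk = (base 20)65A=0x9ce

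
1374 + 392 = 1766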